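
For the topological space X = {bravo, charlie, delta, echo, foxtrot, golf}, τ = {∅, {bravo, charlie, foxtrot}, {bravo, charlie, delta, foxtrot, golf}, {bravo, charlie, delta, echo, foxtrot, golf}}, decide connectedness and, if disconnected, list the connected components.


(X, τ) is connected.

Find clopen sets (U ∈ τ with X ∖ U ∈ τ):
  U = ∅, X ∖ U = {bravo, charlie, delta, echo, foxtrot, golf} — both open, so U is clopen.
  U = {bravo, charlie, delta, echo, foxtrot, golf}, X ∖ U = ∅ — both open, so U is clopen.
Only trivial clopens (∅ and X) exist, so (X, τ) is connected.
Compute connected components by grouping points that agree on all clopens:
  component: {bravo, charlie, delta, echo, foxtrot, golf}


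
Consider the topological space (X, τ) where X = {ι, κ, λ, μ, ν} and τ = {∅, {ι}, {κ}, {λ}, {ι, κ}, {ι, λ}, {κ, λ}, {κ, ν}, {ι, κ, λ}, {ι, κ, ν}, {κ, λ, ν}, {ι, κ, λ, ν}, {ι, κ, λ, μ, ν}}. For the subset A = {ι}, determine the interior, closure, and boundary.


int(A) = {ι}, cl(A) = {ι, μ}, ∂A = {μ}.

Closed sets in (X, τ) are complements of opens:
  closed(X, τ) = {∅, {μ}, {ι, μ}, {λ, μ}, {μ, ν}, {ι, λ, μ}, {ι, μ, ν}, {κ, μ, ν}, {λ, μ, ν}, {ι, κ, μ, ν}, {ι, λ, μ, ν}, {κ, λ, μ, ν}, {ι, κ, λ, μ, ν}}.
int(A) = ⋃ {U ∈ τ : U ⊆ A}. Opens contained in A: ∅, {ι}.
Taking the union of these: int(A) = {ι}.
cl(A) = ⋂ {C closed : A ⊆ C}. Closed sets containing A: {ι, μ}, {ι, λ, μ}, {ι, μ, ν}, {ι, κ, μ, ν}, {ι, λ, μ, ν}, {ι, κ, λ, μ, ν}.
Intersecting these: cl(A) = {ι, μ}.
∂A = cl(A) ∖ int(A) = {ι, μ} ∖ {ι} = {μ}.


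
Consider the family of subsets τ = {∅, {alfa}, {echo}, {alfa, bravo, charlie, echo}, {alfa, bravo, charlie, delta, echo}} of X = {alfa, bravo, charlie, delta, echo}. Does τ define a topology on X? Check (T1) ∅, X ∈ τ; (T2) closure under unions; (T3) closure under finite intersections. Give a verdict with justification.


τ is NOT a topology on X.

Axiom (T1): ∅ ∈ τ? Yes; X ∈ τ? Yes.
Axiom (T2/T3): check pairwise unions and intersections of members of τ.
Counterexample for (T2): {alfa} ∪ {echo} = {alfa, echo} ∉ τ. Therefore τ is NOT a topology.


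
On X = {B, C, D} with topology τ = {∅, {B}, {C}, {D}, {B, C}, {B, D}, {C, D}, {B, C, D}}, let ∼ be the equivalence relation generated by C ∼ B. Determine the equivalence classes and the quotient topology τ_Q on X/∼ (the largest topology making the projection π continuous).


X/∼ = {[B=C], [D]}; |τ_Q| = 4.

Equivalence classes: [B=C], [D].
Quotient map π: X → X/∼ sends B ↦ [B=C], C ↦ [B=C], D ↦ [D].
For each subset V ⊆ X/∼, compute π^{-1}(V) ⊆ X and check whether π^{-1}(V) ∈ τ. V is open in τ_Q iff π^{-1}(V) ∈ τ.
  V = {}: π^{-1}(V) = ∅ ∈ τ ✓.
  V = {[B=C]}: π^{-1}(V) = {B, C} ∈ τ ✓.
  V = {[D]}: π^{-1}(V) = {D} ∈ τ ✓.
  V = {[B=C], [D]}: π^{-1}(V) = {B, C, D} ∈ τ ✓.
Open sets in the quotient: τ_Q = {{}, {[B=C]}, {[D]}, {[B=C], [D]}} (4 elements).


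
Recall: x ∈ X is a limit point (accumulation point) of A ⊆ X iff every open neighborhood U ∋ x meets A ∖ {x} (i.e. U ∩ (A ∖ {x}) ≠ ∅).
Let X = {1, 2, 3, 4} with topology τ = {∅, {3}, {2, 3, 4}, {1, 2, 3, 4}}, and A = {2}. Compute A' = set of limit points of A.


A' = {1, 4}

For each x ∈ X, list the open sets U ∈ τ with x ∈ U, then check whether U ∩ (A ∖ {x}) ≠ ∅ for every such U.
  x = 1: opens ∋ x are {1, 2, 3, 4}; each meets A ∖ {1}, so x IS a limit point.
  x = 2: open {2, 3, 4} ∋ x has {2, 3, 4} ∩ (A ∖ {2}) = ∅, so x is NOT a limit point.
  x = 3: open {3} ∋ x has {3} ∩ (A ∖ {3}) = ∅, so x is NOT a limit point.
  x = 4: opens ∋ x are {2, 3, 4}, {1, 2, 3, 4}; each meets A ∖ {4}, so x IS a limit point.
Collecting: A' = {1, 4}.


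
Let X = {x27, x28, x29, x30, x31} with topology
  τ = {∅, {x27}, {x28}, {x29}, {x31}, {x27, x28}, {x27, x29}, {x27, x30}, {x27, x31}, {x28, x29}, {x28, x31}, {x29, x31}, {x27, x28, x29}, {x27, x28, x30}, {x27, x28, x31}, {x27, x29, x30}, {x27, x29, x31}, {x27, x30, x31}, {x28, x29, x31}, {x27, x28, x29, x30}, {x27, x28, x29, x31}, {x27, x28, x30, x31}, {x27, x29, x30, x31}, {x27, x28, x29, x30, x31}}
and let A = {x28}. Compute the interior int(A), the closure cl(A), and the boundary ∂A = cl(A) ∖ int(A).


int(A) = {x28}, cl(A) = {x28}, ∂A = ∅.

Closed sets in (X, τ) are complements of opens:
  closed(X, τ) = {∅, {x28}, {x29}, {x30}, {x31}, {x27, x30}, {x28, x29}, {x28, x30}, {x28, x31}, {x29, x30}, {x29, x31}, {x30, x31}, {x27, x28, x30}, {x27, x29, x30}, {x27, x30, x31}, {x28, x29, x30}, {x28, x29, x31}, {x28, x30, x31}, {x29, x30, x31}, {x27, x28, x29, x30}, {x27, x28, x30, x31}, {x27, x29, x30, x31}, {x28, x29, x30, x31}, {x27, x28, x29, x30, x31}}.
int(A) = ⋃ {U ∈ τ : U ⊆ A}. Opens contained in A: ∅, {x28}.
Taking the union of these: int(A) = {x28}.
cl(A) = ⋂ {C closed : A ⊆ C}. Closed sets containing A: {x28}, {x28, x29}, {x28, x30}, {x28, x31}, {x27, x28, x30}, {x28, x29, x30}, {x28, x29, x31}, {x28, x30, x31}, {x27, x28, x29, x30}, {x27, x28, x30, x31}, {x28, x29, x30, x31}, {x27, x28, x29, x30, x31}.
Intersecting these: cl(A) = {x28}.
∂A = cl(A) ∖ int(A) = {x28} ∖ {x28} = ∅.


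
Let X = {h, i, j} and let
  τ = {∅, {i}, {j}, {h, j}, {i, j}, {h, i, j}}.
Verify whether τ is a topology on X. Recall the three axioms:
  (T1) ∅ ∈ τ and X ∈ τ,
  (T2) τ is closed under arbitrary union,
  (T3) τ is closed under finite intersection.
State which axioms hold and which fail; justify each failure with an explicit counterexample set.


τ IS a topology on X.

Axiom (T1): ∅ ∈ τ? Yes; X ∈ τ? Yes.
Axiom (T2/T3): check pairwise unions and intersections of members of τ.
All pairwise intersections and unions checked — each lies in τ. Therefore τ satisfies (T1), (T2), (T3): it IS a topology on X.


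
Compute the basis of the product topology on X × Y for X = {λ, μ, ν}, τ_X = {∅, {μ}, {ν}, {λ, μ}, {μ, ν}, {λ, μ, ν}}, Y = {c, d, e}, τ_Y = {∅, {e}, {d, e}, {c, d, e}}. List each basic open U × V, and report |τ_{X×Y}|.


Basis B = {∅ × ∅, {μ} × {e}, {ν} × {e}, {λ, μ} × {e}, {μ} × {d, e}, {μ, ν} × {e}, {ν} × {d, e}, {λ, μ, ν} × {e}, {μ} × {c, d, e}, {ν} × {c, d, e}, {λ, μ} × {d, e}, {μ, ν} × {d, e}, {λ, μ} × {c, d, e}, {λ, μ, ν} × {d, e}, {μ, ν} × {c, d, e}, {λ, μ, ν} × {c, d, e}}; |τ_{X×Y}| = 40.

Enumerate products U × V with U ∈ τ_X, V ∈ τ_Y (deduplicated):
  ∅ × ∅ = {} (∅)
  {μ} × {e} = {(μ,e)}
  {ν} × {e} = {(ν,e)}
  {λ, μ} × {e} = {(λ,e), (μ,e)}
  {μ} × {d, e} = {(μ,d), (μ,e)}
  {μ, ν} × {e} = {(μ,e), (ν,e)}
  {ν} × {d, e} = {(ν,d), (ν,e)}
  {λ, μ, ν} × {e} = {(λ,e), (μ,e), (ν,e)}
  {μ} × {c, d, e} = {(μ,c), (μ,d), (μ,e)}
  {ν} × {c, d, e} = {(ν,c), (ν,d), (ν,e)}
  {λ, μ} × {d, e} = {(λ,d), (λ,e), (μ,d), (μ,e)}
  {μ, ν} × {d, e} = {(μ,d), (μ,e), (ν,d), (ν,e)}
  {λ, μ} × {c, d, e} = {(λ,c), (λ,d), (λ,e), (μ,c), (μ,d), (μ,e)}
  {λ, μ, ν} × {d, e} = {(λ,d), (λ,e), (μ,d), (μ,e), (ν,d), (ν,e)}
  {μ, ν} × {c, d, e} = {(μ,c), (μ,d), (μ,e), (ν,c), (ν,d), (ν,e)}
  {λ, μ, ν} × {c, d, e} = {(λ,c), (λ,d), (λ,e), (μ,c), (μ,d), (μ,e), (ν,c), (ν,d), (ν,e)}
These 16 distinct sets form the basis B.
Close under arbitrary unions to get τ_{X×Y}; counting gives |τ_{X×Y}| = 40.


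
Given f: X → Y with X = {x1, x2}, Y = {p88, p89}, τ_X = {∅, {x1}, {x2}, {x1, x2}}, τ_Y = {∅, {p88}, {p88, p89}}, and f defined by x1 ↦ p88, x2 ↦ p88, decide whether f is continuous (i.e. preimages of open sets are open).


f IS continuous.

Compute f^{-1}(U) for each U ∈ τ_Y:
  U = ∅: f^{-1}(U) = ∅ ∈ τ_X ✓.
  U = {p88}: f^{-1}(U) = {x1, x2} ∈ τ_X ✓.
  U = {p88, p89}: f^{-1}(U) = {x1, x2} ∈ τ_X ✓.
Every preimage lies in τ_X, so f IS continuous.


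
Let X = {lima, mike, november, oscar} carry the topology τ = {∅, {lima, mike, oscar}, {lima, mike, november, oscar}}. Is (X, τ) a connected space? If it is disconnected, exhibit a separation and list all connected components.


(X, τ) is connected.

Find clopen sets (U ∈ τ with X ∖ U ∈ τ):
  U = ∅, X ∖ U = {lima, mike, november, oscar} — both open, so U is clopen.
  U = {lima, mike, november, oscar}, X ∖ U = ∅ — both open, so U is clopen.
Only trivial clopens (∅ and X) exist, so (X, τ) is connected.
Compute connected components by grouping points that agree on all clopens:
  component: {lima, mike, november, oscar}


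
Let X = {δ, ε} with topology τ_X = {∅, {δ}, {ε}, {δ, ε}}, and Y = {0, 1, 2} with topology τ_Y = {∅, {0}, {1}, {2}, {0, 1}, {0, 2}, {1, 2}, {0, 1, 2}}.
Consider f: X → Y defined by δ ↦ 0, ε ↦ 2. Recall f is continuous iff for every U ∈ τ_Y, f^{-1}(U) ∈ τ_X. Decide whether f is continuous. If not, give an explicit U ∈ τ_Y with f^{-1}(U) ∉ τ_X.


f IS continuous.

Compute f^{-1}(U) for each U ∈ τ_Y:
  U = ∅: f^{-1}(U) = ∅ ∈ τ_X ✓.
  U = {0}: f^{-1}(U) = {δ} ∈ τ_X ✓.
  U = {1}: f^{-1}(U) = ∅ ∈ τ_X ✓.
  U = {2}: f^{-1}(U) = {ε} ∈ τ_X ✓.
  U = {0, 1}: f^{-1}(U) = {δ} ∈ τ_X ✓.
  U = {0, 2}: f^{-1}(U) = {δ, ε} ∈ τ_X ✓.
  U = {1, 2}: f^{-1}(U) = {ε} ∈ τ_X ✓.
  U = {0, 1, 2}: f^{-1}(U) = {δ, ε} ∈ τ_X ✓.
Every preimage lies in τ_X, so f IS continuous.


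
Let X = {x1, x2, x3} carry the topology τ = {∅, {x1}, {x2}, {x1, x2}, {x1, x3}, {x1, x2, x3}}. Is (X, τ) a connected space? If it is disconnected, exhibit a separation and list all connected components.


(X, τ) is disconnected; components = [{x2}, {x1, x3}].

Find clopen sets (U ∈ τ with X ∖ U ∈ τ):
  U = ∅, X ∖ U = {x1, x2, x3} — both open, so U is clopen.
  U = {x2}, X ∖ U = {x1, x3} — both open, so U is clopen.
  U = {x1, x3}, X ∖ U = {x2} — both open, so U is clopen.
  U = {x1, x2, x3}, X ∖ U = ∅ — both open, so U is clopen.
Nontrivial clopen(s) exist: e.g. {x2}. So (X, τ) is disconnected.
Compute connected components by grouping points that agree on all clopens:
  component: {x2}
  component: {x1, x3}


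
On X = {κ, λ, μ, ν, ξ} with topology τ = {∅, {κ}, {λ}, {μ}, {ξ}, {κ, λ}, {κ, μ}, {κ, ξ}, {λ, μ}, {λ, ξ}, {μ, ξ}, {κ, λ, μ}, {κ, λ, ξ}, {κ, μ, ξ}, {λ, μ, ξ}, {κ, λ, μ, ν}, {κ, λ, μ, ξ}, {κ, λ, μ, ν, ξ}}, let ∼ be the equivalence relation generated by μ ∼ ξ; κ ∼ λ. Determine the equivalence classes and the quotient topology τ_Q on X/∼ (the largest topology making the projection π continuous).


X/∼ = {[κ=λ], [μ=ξ], [ν]}; |τ_Q| = 5.

Equivalence classes: [κ=λ], [μ=ξ], [ν].
Quotient map π: X → X/∼ sends κ ↦ [κ=λ], λ ↦ [κ=λ], μ ↦ [μ=ξ], ν ↦ [ν], ξ ↦ [μ=ξ].
For each subset V ⊆ X/∼, compute π^{-1}(V) ⊆ X and check whether π^{-1}(V) ∈ τ. V is open in τ_Q iff π^{-1}(V) ∈ τ.
  V = {}: π^{-1}(V) = ∅ ∈ τ ✓.
  V = {[κ=λ]}: π^{-1}(V) = {κ, λ} ∈ τ ✓.
  V = {[μ=ξ]}: π^{-1}(V) = {μ, ξ} ∈ τ ✓.
  V = {[κ=λ], [μ=ξ]}: π^{-1}(V) = {κ, λ, μ, ξ} ∈ τ ✓.
  V = {[ν]}: π^{-1}(V) = {ν} ∉ τ ✗.
  V = {[κ=λ], [ν]}: π^{-1}(V) = {κ, λ, ν} ∉ τ ✗.
  V = {[μ=ξ], [ν]}: π^{-1}(V) = {μ, ν, ξ} ∉ τ ✗.
  V = {[κ=λ], [μ=ξ], [ν]}: π^{-1}(V) = {κ, λ, μ, ν, ξ} ∈ τ ✓.
Open sets in the quotient: τ_Q = {{}, {[κ=λ]}, {[μ=ξ]}, {[κ=λ], [μ=ξ]}, {[κ=λ], [μ=ξ], [ν]}} (5 elements).


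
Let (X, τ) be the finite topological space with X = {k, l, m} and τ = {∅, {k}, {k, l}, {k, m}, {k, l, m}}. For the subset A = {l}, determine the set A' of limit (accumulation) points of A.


A' = ∅

For each x ∈ X, list the open sets U ∈ τ with x ∈ U, then check whether U ∩ (A ∖ {x}) ≠ ∅ for every such U.
  x = k: open {k} ∋ x has {k} ∩ (A ∖ {k}) = ∅, so x is NOT a limit point.
  x = l: open {k, l} ∋ x has {k, l} ∩ (A ∖ {l}) = ∅, so x is NOT a limit point.
  x = m: open {k, m} ∋ x has {k, m} ∩ (A ∖ {m}) = ∅, so x is NOT a limit point.
Collecting: A' = ∅.


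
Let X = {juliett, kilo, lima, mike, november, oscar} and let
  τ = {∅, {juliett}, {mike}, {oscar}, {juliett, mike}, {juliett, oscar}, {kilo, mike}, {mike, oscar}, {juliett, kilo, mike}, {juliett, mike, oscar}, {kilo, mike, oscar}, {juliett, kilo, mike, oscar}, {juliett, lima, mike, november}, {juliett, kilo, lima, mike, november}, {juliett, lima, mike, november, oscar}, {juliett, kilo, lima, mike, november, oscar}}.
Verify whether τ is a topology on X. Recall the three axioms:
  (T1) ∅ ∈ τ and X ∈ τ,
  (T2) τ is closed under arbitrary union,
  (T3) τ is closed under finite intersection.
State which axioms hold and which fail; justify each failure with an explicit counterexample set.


τ IS a topology on X.

Axiom (T1): ∅ ∈ τ? Yes; X ∈ τ? Yes.
Axiom (T2/T3): check pairwise unions and intersections of members of τ.
All pairwise intersections and unions checked — each lies in τ. Therefore τ satisfies (T1), (T2), (T3): it IS a topology on X.


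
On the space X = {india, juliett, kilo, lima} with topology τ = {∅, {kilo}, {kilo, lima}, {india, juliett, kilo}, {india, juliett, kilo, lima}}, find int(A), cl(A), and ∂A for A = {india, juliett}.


int(A) = ∅, cl(A) = {india, juliett}, ∂A = {india, juliett}.

Closed sets in (X, τ) are complements of opens:
  closed(X, τ) = {∅, {lima}, {india, juliett}, {india, juliett, lima}, {india, juliett, kilo, lima}}.
int(A) = ⋃ {U ∈ τ : U ⊆ A}. Opens contained in A: ∅.
Taking the union of these: int(A) = ∅.
cl(A) = ⋂ {C closed : A ⊆ C}. Closed sets containing A: {india, juliett}, {india, juliett, lima}, {india, juliett, kilo, lima}.
Intersecting these: cl(A) = {india, juliett}.
∂A = cl(A) ∖ int(A) = {india, juliett} ∖ ∅ = {india, juliett}.


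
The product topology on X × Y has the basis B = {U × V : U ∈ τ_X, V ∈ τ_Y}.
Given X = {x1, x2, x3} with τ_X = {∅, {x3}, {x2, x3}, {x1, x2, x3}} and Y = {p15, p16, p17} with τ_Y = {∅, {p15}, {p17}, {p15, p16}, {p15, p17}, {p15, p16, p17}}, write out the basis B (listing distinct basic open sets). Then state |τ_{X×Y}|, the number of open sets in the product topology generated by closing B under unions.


Basis B = {∅ × ∅, {x3} × {p15}, {x3} × {p17}, {x2, x3} × {p15}, {x2, x3} × {p17}, {x3} × {p15, p16}, {x3} × {p15, p17}, {x1, x2, x3} × {p15}, {x1, x2, x3} × {p17}, {x3} × {p15, p16, p17}, {x2, x3} × {p15, p16}, {x2, x3} × {p15, p17}, {x1, x2, x3} × {p15, p16}, {x1, x2, x3} × {p15, p17}, {x2, x3} × {p15, p16, p17}, {x1, x2, x3} × {p15, p16, p17}}; |τ_{X×Y}| = 40.

Enumerate products U × V with U ∈ τ_X, V ∈ τ_Y (deduplicated):
  ∅ × ∅ = {} (∅)
  {x3} × {p15} = {(x3,p15)}
  {x3} × {p17} = {(x3,p17)}
  {x2, x3} × {p15} = {(x2,p15), (x3,p15)}
  {x2, x3} × {p17} = {(x2,p17), (x3,p17)}
  {x3} × {p15, p16} = {(x3,p15), (x3,p16)}
  {x3} × {p15, p17} = {(x3,p15), (x3,p17)}
  {x1, x2, x3} × {p15} = {(x1,p15), (x2,p15), (x3,p15)}
  {x1, x2, x3} × {p17} = {(x1,p17), (x2,p17), (x3,p17)}
  {x3} × {p15, p16, p17} = {(x3,p15), (x3,p16), (x3,p17)}
  {x2, x3} × {p15, p16} = {(x2,p15), (x2,p16), (x3,p15), (x3,p16)}
  {x2, x3} × {p15, p17} = {(x2,p15), (x2,p17), (x3,p15), (x3,p17)}
  {x1, x2, x3} × {p15, p16} = {(x1,p15), (x1,p16), (x2,p15), (x2,p16), (x3,p15), (x3,p16)}
  {x1, x2, x3} × {p15, p17} = {(x1,p15), (x1,p17), (x2,p15), (x2,p17), (x3,p15), (x3,p17)}
  {x2, x3} × {p15, p16, p17} = {(x2,p15), (x2,p16), (x2,p17), (x3,p15), (x3,p16), (x3,p17)}
  {x1, x2, x3} × {p15, p16, p17} = {(x1,p15), (x1,p16), (x1,p17), (x2,p15), (x2,p16), (x2,p17), (x3,p15), (x3,p16), (x3,p17)}
These 16 distinct sets form the basis B.
Close under arbitrary unions to get τ_{X×Y}; counting gives |τ_{X×Y}| = 40.


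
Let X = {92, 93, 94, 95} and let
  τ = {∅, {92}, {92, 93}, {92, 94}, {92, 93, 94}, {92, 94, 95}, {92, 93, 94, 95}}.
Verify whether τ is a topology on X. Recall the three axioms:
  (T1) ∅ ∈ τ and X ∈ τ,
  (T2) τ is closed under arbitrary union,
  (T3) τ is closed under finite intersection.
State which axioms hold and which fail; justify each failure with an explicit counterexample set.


τ IS a topology on X.

Axiom (T1): ∅ ∈ τ? Yes; X ∈ τ? Yes.
Axiom (T2/T3): check pairwise unions and intersections of members of τ.
All pairwise intersections and unions checked — each lies in τ. Therefore τ satisfies (T1), (T2), (T3): it IS a topology on X.


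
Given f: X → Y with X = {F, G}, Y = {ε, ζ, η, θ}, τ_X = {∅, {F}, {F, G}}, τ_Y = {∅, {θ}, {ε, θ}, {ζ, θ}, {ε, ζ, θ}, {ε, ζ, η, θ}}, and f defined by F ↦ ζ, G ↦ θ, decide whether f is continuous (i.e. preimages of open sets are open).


f is NOT continuous.

Compute f^{-1}(U) for each U ∈ τ_Y:
  U = ∅: f^{-1}(U) = ∅ ∈ τ_X ✓.
  U = {θ}: f^{-1}(U) = {G} ∉ τ_X ✗.
  U = {ε, θ}: f^{-1}(U) = {G} ∉ τ_X ✗.
  U = {ζ, θ}: f^{-1}(U) = {F, G} ∈ τ_X ✓.
  U = {ε, ζ, θ}: f^{-1}(U) = {F, G} ∈ τ_X ✓.
  U = {ε, ζ, η, θ}: f^{-1}(U) = {F, G} ∈ τ_X ✓.
Found U = {θ} with f^{-1}(U) = {G} not in τ_X. Therefore f is NOT continuous.


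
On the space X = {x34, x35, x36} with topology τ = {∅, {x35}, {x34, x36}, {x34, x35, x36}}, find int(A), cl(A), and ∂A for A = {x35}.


int(A) = {x35}, cl(A) = {x35}, ∂A = ∅.

Closed sets in (X, τ) are complements of opens:
  closed(X, τ) = {∅, {x35}, {x34, x36}, {x34, x35, x36}}.
int(A) = ⋃ {U ∈ τ : U ⊆ A}. Opens contained in A: ∅, {x35}.
Taking the union of these: int(A) = {x35}.
cl(A) = ⋂ {C closed : A ⊆ C}. Closed sets containing A: {x35}, {x34, x35, x36}.
Intersecting these: cl(A) = {x35}.
∂A = cl(A) ∖ int(A) = {x35} ∖ {x35} = ∅.


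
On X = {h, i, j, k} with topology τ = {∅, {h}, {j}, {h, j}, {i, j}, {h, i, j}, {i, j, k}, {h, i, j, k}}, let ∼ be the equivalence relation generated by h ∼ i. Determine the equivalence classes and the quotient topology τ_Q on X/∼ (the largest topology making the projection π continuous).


X/∼ = {[h=i], [j], [k]}; |τ_Q| = 4.

Equivalence classes: [h=i], [j], [k].
Quotient map π: X → X/∼ sends h ↦ [h=i], i ↦ [h=i], j ↦ [j], k ↦ [k].
For each subset V ⊆ X/∼, compute π^{-1}(V) ⊆ X and check whether π^{-1}(V) ∈ τ. V is open in τ_Q iff π^{-1}(V) ∈ τ.
  V = {}: π^{-1}(V) = ∅ ∈ τ ✓.
  V = {[h=i]}: π^{-1}(V) = {h, i} ∉ τ ✗.
  V = {[j]}: π^{-1}(V) = {j} ∈ τ ✓.
  V = {[h=i], [j]}: π^{-1}(V) = {h, i, j} ∈ τ ✓.
  V = {[k]}: π^{-1}(V) = {k} ∉ τ ✗.
  V = {[h=i], [k]}: π^{-1}(V) = {h, i, k} ∉ τ ✗.
  V = {[j], [k]}: π^{-1}(V) = {j, k} ∉ τ ✗.
  V = {[h=i], [j], [k]}: π^{-1}(V) = {h, i, j, k} ∈ τ ✓.
Open sets in the quotient: τ_Q = {{}, {[j]}, {[h=i], [j]}, {[h=i], [j], [k]}} (4 elements).


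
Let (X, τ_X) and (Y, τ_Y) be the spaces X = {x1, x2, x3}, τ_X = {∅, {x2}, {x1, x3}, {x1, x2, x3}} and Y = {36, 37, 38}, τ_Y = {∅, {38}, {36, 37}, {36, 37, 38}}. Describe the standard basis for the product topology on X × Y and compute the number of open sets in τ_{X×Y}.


Basis B = {∅ × ∅, {x2} × {38}, {x1, x3} × {38}, {x2} × {36, 37}, {x1, x2, x3} × {38}, {x2} × {36, 37, 38}, {x1, x3} × {36, 37}, {x1, x3} × {36, 37, 38}, {x1, x2, x3} × {36, 37}, {x1, x2, x3} × {36, 37, 38}}; |τ_{X×Y}| = 16.

Enumerate products U × V with U ∈ τ_X, V ∈ τ_Y (deduplicated):
  ∅ × ∅ = {} (∅)
  {x2} × {38} = {(x2,38)}
  {x1, x3} × {38} = {(x1,38), (x3,38)}
  {x2} × {36, 37} = {(x2,36), (x2,37)}
  {x1, x2, x3} × {38} = {(x1,38), (x2,38), (x3,38)}
  {x2} × {36, 37, 38} = {(x2,36), (x2,37), (x2,38)}
  {x1, x3} × {36, 37} = {(x1,36), (x1,37), (x3,36), (x3,37)}
  {x1, x3} × {36, 37, 38} = {(x1,36), (x1,37), (x1,38), (x3,36), (x3,37), (x3,38)}
  {x1, x2, x3} × {36, 37} = {(x1,36), (x1,37), (x2,36), (x2,37), (x3,36), (x3,37)}
  {x1, x2, x3} × {36, 37, 38} = {(x1,36), (x1,37), (x1,38), (x2,36), (x2,37), (x2,38), (x3,36), (x3,37), (x3,38)}
These 10 distinct sets form the basis B.
Close under arbitrary unions to get τ_{X×Y}; counting gives |τ_{X×Y}| = 16.


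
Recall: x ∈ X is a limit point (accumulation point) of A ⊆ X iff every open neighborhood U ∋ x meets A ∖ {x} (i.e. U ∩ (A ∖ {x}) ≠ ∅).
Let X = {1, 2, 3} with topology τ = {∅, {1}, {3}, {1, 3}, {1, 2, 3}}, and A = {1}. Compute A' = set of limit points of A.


A' = {2}

For each x ∈ X, list the open sets U ∈ τ with x ∈ U, then check whether U ∩ (A ∖ {x}) ≠ ∅ for every such U.
  x = 1: open {1} ∋ x has {1} ∩ (A ∖ {1}) = ∅, so x is NOT a limit point.
  x = 2: opens ∋ x are {1, 2, 3}; each meets A ∖ {2}, so x IS a limit point.
  x = 3: open {3} ∋ x has {3} ∩ (A ∖ {3}) = ∅, so x is NOT a limit point.
Collecting: A' = {2}.


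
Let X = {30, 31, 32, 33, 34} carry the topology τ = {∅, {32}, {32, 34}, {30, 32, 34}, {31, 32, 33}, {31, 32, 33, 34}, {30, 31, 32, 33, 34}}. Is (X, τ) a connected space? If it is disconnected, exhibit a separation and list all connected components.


(X, τ) is connected.

Find clopen sets (U ∈ τ with X ∖ U ∈ τ):
  U = ∅, X ∖ U = {30, 31, 32, 33, 34} — both open, so U is clopen.
  U = {30, 31, 32, 33, 34}, X ∖ U = ∅ — both open, so U is clopen.
Only trivial clopens (∅ and X) exist, so (X, τ) is connected.
Compute connected components by grouping points that agree on all clopens:
  component: {30, 31, 32, 33, 34}


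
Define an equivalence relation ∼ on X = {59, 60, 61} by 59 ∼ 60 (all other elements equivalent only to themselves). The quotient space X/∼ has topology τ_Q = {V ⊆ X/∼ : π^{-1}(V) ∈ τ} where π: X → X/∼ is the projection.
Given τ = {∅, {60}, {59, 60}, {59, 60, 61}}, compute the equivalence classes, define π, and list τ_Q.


X/∼ = {[59=60], [61]}; |τ_Q| = 3.

Equivalence classes: [59=60], [61].
Quotient map π: X → X/∼ sends 59 ↦ [59=60], 60 ↦ [59=60], 61 ↦ [61].
For each subset V ⊆ X/∼, compute π^{-1}(V) ⊆ X and check whether π^{-1}(V) ∈ τ. V is open in τ_Q iff π^{-1}(V) ∈ τ.
  V = {}: π^{-1}(V) = ∅ ∈ τ ✓.
  V = {[59=60]}: π^{-1}(V) = {59, 60} ∈ τ ✓.
  V = {[61]}: π^{-1}(V) = {61} ∉ τ ✗.
  V = {[59=60], [61]}: π^{-1}(V) = {59, 60, 61} ∈ τ ✓.
Open sets in the quotient: τ_Q = {{}, {[59=60]}, {[59=60], [61]}} (3 elements).


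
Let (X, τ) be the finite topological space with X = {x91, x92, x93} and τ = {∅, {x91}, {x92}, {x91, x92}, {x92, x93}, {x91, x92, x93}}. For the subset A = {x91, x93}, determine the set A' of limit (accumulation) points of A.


A' = ∅

For each x ∈ X, list the open sets U ∈ τ with x ∈ U, then check whether U ∩ (A ∖ {x}) ≠ ∅ for every such U.
  x = x91: open {x91} ∋ x has {x91} ∩ (A ∖ {x91}) = ∅, so x is NOT a limit point.
  x = x92: open {x92} ∋ x has {x92} ∩ (A ∖ {x92}) = ∅, so x is NOT a limit point.
  x = x93: open {x92, x93} ∋ x has {x92, x93} ∩ (A ∖ {x93}) = ∅, so x is NOT a limit point.
Collecting: A' = ∅.


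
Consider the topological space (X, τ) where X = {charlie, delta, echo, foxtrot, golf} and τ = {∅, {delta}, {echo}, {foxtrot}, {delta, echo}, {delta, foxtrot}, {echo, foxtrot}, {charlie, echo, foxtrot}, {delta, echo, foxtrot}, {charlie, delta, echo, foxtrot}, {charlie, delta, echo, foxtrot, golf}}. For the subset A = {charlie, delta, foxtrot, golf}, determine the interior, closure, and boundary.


int(A) = {delta, foxtrot}, cl(A) = {charlie, delta, foxtrot, golf}, ∂A = {charlie, golf}.

Closed sets in (X, τ) are complements of opens:
  closed(X, τ) = {∅, {golf}, {charlie, golf}, {delta, golf}, {charlie, delta, golf}, {charlie, echo, golf}, {charlie, foxtrot, golf}, {charlie, delta, echo, golf}, {charlie, delta, foxtrot, golf}, {charlie, echo, foxtrot, golf}, {charlie, delta, echo, foxtrot, golf}}.
int(A) = ⋃ {U ∈ τ : U ⊆ A}. Opens contained in A: ∅, {delta}, {foxtrot}, {delta, foxtrot}.
Taking the union of these: int(A) = {delta, foxtrot}.
cl(A) = ⋂ {C closed : A ⊆ C}. Closed sets containing A: {charlie, delta, foxtrot, golf}, {charlie, delta, echo, foxtrot, golf}.
Intersecting these: cl(A) = {charlie, delta, foxtrot, golf}.
∂A = cl(A) ∖ int(A) = {charlie, delta, foxtrot, golf} ∖ {delta, foxtrot} = {charlie, golf}.


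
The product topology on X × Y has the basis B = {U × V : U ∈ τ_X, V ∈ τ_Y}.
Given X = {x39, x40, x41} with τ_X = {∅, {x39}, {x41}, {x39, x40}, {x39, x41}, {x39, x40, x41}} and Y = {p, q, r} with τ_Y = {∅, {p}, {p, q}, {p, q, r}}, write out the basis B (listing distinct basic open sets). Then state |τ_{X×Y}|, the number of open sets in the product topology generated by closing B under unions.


Basis B = {∅ × ∅, {x39} × {p}, {x41} × {p}, {x39} × {p, q}, {x39, x40} × {p}, {x39, x41} × {p}, {x41} × {p, q}, {x39} × {p, q, r}, {x39, x40, x41} × {p}, {x41} × {p, q, r}, {x39, x40} × {p, q}, {x39, x41} × {p, q}, {x39, x40} × {p, q, r}, {x39, x41} × {p, q, r}, {x39, x40, x41} × {p, q}, {x39, x40, x41} × {p, q, r}}; |τ_{X×Y}| = 40.

Enumerate products U × V with U ∈ τ_X, V ∈ τ_Y (deduplicated):
  ∅ × ∅ = {} (∅)
  {x39} × {p} = {(x39,p)}
  {x41} × {p} = {(x41,p)}
  {x39} × {p, q} = {(x39,p), (x39,q)}
  {x39, x40} × {p} = {(x39,p), (x40,p)}
  {x39, x41} × {p} = {(x39,p), (x41,p)}
  {x41} × {p, q} = {(x41,p), (x41,q)}
  {x39} × {p, q, r} = {(x39,p), (x39,q), (x39,r)}
  {x39, x40, x41} × {p} = {(x39,p), (x40,p), (x41,p)}
  {x41} × {p, q, r} = {(x41,p), (x41,q), (x41,r)}
  {x39, x40} × {p, q} = {(x39,p), (x39,q), (x40,p), (x40,q)}
  {x39, x41} × {p, q} = {(x39,p), (x39,q), (x41,p), (x41,q)}
  {x39, x40} × {p, q, r} = {(x39,p), (x39,q), (x39,r), (x40,p), (x40,q), (x40,r)}
  {x39, x41} × {p, q, r} = {(x39,p), (x39,q), (x39,r), (x41,p), (x41,q), (x41,r)}
  {x39, x40, x41} × {p, q} = {(x39,p), (x39,q), (x40,p), (x40,q), (x41,p), (x41,q)}
  {x39, x40, x41} × {p, q, r} = {(x39,p), (x39,q), (x39,r), (x40,p), (x40,q), (x40,r), (x41,p), (x41,q), (x41,r)}
These 16 distinct sets form the basis B.
Close under arbitrary unions to get τ_{X×Y}; counting gives |τ_{X×Y}| = 40.


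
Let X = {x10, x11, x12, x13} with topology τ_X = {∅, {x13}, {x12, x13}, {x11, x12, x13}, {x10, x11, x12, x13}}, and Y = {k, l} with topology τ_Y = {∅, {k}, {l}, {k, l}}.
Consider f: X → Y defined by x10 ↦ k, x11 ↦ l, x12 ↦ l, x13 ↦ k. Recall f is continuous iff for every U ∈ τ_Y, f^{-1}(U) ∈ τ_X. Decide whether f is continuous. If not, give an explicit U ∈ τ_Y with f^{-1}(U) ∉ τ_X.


f is NOT continuous.

Compute f^{-1}(U) for each U ∈ τ_Y:
  U = ∅: f^{-1}(U) = ∅ ∈ τ_X ✓.
  U = {k}: f^{-1}(U) = {x10, x13} ∉ τ_X ✗.
  U = {l}: f^{-1}(U) = {x11, x12} ∉ τ_X ✗.
  U = {k, l}: f^{-1}(U) = {x10, x11, x12, x13} ∈ τ_X ✓.
Found U = {k} with f^{-1}(U) = {x10, x13} not in τ_X. Therefore f is NOT continuous.


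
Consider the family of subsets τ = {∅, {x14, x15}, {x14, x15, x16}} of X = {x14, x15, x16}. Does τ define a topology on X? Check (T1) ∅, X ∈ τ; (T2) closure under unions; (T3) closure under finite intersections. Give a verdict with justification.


τ IS a topology on X.

Axiom (T1): ∅ ∈ τ? Yes; X ∈ τ? Yes.
Axiom (T2/T3): check pairwise unions and intersections of members of τ.
All pairwise intersections and unions checked — each lies in τ. Therefore τ satisfies (T1), (T2), (T3): it IS a topology on X.


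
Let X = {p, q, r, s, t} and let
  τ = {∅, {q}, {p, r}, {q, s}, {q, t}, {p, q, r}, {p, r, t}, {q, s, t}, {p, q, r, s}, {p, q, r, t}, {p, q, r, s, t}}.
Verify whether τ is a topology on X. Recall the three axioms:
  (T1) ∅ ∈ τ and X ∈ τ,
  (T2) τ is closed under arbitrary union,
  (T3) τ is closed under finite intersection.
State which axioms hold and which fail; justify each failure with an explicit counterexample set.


τ is NOT a topology on X.

Axiom (T1): ∅ ∈ τ? Yes; X ∈ τ? Yes.
Axiom (T2/T3): check pairwise unions and intersections of members of τ.
Counterexample for (T3): {q, t} ∩ {p, r, t} = {t} ∉ τ. Therefore τ is NOT a topology.


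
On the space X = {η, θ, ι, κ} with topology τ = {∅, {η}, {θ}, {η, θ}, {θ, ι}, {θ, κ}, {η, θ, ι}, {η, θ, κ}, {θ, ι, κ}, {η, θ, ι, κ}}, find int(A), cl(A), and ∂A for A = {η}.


int(A) = {η}, cl(A) = {η}, ∂A = ∅.

Closed sets in (X, τ) are complements of opens:
  closed(X, τ) = {∅, {η}, {ι}, {κ}, {η, ι}, {η, κ}, {ι, κ}, {η, ι, κ}, {θ, ι, κ}, {η, θ, ι, κ}}.
int(A) = ⋃ {U ∈ τ : U ⊆ A}. Opens contained in A: ∅, {η}.
Taking the union of these: int(A) = {η}.
cl(A) = ⋂ {C closed : A ⊆ C}. Closed sets containing A: {η}, {η, ι}, {η, κ}, {η, ι, κ}, {η, θ, ι, κ}.
Intersecting these: cl(A) = {η}.
∂A = cl(A) ∖ int(A) = {η} ∖ {η} = ∅.


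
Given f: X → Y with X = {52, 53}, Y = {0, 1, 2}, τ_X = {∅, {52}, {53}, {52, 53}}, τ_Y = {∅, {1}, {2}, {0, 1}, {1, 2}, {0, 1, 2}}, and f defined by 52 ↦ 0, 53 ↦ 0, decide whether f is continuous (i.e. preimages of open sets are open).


f IS continuous.

Compute f^{-1}(U) for each U ∈ τ_Y:
  U = ∅: f^{-1}(U) = ∅ ∈ τ_X ✓.
  U = {1}: f^{-1}(U) = ∅ ∈ τ_X ✓.
  U = {2}: f^{-1}(U) = ∅ ∈ τ_X ✓.
  U = {0, 1}: f^{-1}(U) = {52, 53} ∈ τ_X ✓.
  U = {1, 2}: f^{-1}(U) = ∅ ∈ τ_X ✓.
  U = {0, 1, 2}: f^{-1}(U) = {52, 53} ∈ τ_X ✓.
Every preimage lies in τ_X, so f IS continuous.


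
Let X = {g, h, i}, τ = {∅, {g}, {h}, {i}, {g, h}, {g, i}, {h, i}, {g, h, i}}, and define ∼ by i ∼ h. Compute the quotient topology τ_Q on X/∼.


X/∼ = {[g], [h=i]}; |τ_Q| = 4.

Equivalence classes: [g], [h=i].
Quotient map π: X → X/∼ sends g ↦ [g], h ↦ [h=i], i ↦ [h=i].
For each subset V ⊆ X/∼, compute π^{-1}(V) ⊆ X and check whether π^{-1}(V) ∈ τ. V is open in τ_Q iff π^{-1}(V) ∈ τ.
  V = {}: π^{-1}(V) = ∅ ∈ τ ✓.
  V = {[g]}: π^{-1}(V) = {g} ∈ τ ✓.
  V = {[h=i]}: π^{-1}(V) = {h, i} ∈ τ ✓.
  V = {[g], [h=i]}: π^{-1}(V) = {g, h, i} ∈ τ ✓.
Open sets in the quotient: τ_Q = {{}, {[g]}, {[h=i]}, {[g], [h=i]}} (4 elements).


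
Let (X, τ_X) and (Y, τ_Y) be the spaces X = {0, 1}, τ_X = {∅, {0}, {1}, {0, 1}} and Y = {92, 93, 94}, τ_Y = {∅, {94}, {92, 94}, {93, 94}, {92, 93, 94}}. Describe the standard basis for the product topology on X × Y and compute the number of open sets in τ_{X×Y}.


Basis B = {∅ × ∅, {0} × {94}, {1} × {94}, {0} × {92, 94}, {0} × {93, 94}, {0, 1} × {94}, {1} × {92, 94}, {1} × {93, 94}, {0} × {92, 93, 94}, {1} × {92, 93, 94}, {0, 1} × {92, 94}, {0, 1} × {93, 94}, {0, 1} × {92, 93, 94}}; |τ_{X×Y}| = 25.

Enumerate products U × V with U ∈ τ_X, V ∈ τ_Y (deduplicated):
  ∅ × ∅ = {} (∅)
  {0} × {94} = {(0,94)}
  {1} × {94} = {(1,94)}
  {0} × {92, 94} = {(0,92), (0,94)}
  {0} × {93, 94} = {(0,93), (0,94)}
  {0, 1} × {94} = {(0,94), (1,94)}
  {1} × {92, 94} = {(1,92), (1,94)}
  {1} × {93, 94} = {(1,93), (1,94)}
  {0} × {92, 93, 94} = {(0,92), (0,93), (0,94)}
  {1} × {92, 93, 94} = {(1,92), (1,93), (1,94)}
  {0, 1} × {92, 94} = {(0,92), (0,94), (1,92), (1,94)}
  {0, 1} × {93, 94} = {(0,93), (0,94), (1,93), (1,94)}
  {0, 1} × {92, 93, 94} = {(0,92), (0,93), (0,94), (1,92), (1,93), (1,94)}
These 13 distinct sets form the basis B.
Close under arbitrary unions to get τ_{X×Y}; counting gives |τ_{X×Y}| = 25.


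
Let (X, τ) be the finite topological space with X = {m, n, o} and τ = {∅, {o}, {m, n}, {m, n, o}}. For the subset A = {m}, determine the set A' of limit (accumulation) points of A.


A' = {n}

For each x ∈ X, list the open sets U ∈ τ with x ∈ U, then check whether U ∩ (A ∖ {x}) ≠ ∅ for every such U.
  x = m: open {m, n} ∋ x has {m, n} ∩ (A ∖ {m}) = ∅, so x is NOT a limit point.
  x = n: opens ∋ x are {m, n}, {m, n, o}; each meets A ∖ {n}, so x IS a limit point.
  x = o: open {o} ∋ x has {o} ∩ (A ∖ {o}) = ∅, so x is NOT a limit point.
Collecting: A' = {n}.


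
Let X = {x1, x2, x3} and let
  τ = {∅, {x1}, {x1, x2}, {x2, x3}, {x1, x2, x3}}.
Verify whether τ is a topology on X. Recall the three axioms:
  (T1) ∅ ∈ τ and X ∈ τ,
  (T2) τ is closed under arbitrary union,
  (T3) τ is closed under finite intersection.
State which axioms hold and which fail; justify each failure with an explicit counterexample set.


τ is NOT a topology on X.

Axiom (T1): ∅ ∈ τ? Yes; X ∈ τ? Yes.
Axiom (T2/T3): check pairwise unions and intersections of members of τ.
Counterexample for (T3): {x1, x2} ∩ {x2, x3} = {x2} ∉ τ. Therefore τ is NOT a topology.


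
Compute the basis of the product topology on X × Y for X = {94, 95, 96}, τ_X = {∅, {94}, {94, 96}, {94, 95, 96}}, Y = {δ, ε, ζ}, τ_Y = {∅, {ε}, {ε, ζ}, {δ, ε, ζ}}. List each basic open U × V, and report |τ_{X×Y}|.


Basis B = {∅ × ∅, {94} × {ε}, {94} × {ε, ζ}, {94, 96} × {ε}, {94} × {δ, ε, ζ}, {94, 95, 96} × {ε}, {94, 96} × {ε, ζ}, {94, 96} × {δ, ε, ζ}, {94, 95, 96} × {ε, ζ}, {94, 95, 96} × {δ, ε, ζ}}; |τ_{X×Y}| = 20.

Enumerate products U × V with U ∈ τ_X, V ∈ τ_Y (deduplicated):
  ∅ × ∅ = {} (∅)
  {94} × {ε} = {(94,ε)}
  {94} × {ε, ζ} = {(94,ε), (94,ζ)}
  {94, 96} × {ε} = {(94,ε), (96,ε)}
  {94} × {δ, ε, ζ} = {(94,δ), (94,ε), (94,ζ)}
  {94, 95, 96} × {ε} = {(94,ε), (95,ε), (96,ε)}
  {94, 96} × {ε, ζ} = {(94,ε), (94,ζ), (96,ε), (96,ζ)}
  {94, 96} × {δ, ε, ζ} = {(94,δ), (94,ε), (94,ζ), (96,δ), (96,ε), (96,ζ)}
  {94, 95, 96} × {ε, ζ} = {(94,ε), (94,ζ), (95,ε), (95,ζ), (96,ε), (96,ζ)}
  {94, 95, 96} × {δ, ε, ζ} = {(94,δ), (94,ε), (94,ζ), (95,δ), (95,ε), (95,ζ), (96,δ), (96,ε), (96,ζ)}
These 10 distinct sets form the basis B.
Close under arbitrary unions to get τ_{X×Y}; counting gives |τ_{X×Y}| = 20.


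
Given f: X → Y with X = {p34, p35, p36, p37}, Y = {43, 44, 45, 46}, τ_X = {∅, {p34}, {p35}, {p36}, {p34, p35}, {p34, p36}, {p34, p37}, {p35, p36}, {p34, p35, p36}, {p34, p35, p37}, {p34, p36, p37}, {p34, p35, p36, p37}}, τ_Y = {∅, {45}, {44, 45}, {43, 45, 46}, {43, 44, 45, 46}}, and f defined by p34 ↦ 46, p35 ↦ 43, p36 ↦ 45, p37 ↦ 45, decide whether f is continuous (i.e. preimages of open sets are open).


f is NOT continuous.

Compute f^{-1}(U) for each U ∈ τ_Y:
  U = ∅: f^{-1}(U) = ∅ ∈ τ_X ✓.
  U = {45}: f^{-1}(U) = {p36, p37} ∉ τ_X ✗.
  U = {44, 45}: f^{-1}(U) = {p36, p37} ∉ τ_X ✗.
  U = {43, 45, 46}: f^{-1}(U) = {p34, p35, p36, p37} ∈ τ_X ✓.
  U = {43, 44, 45, 46}: f^{-1}(U) = {p34, p35, p36, p37} ∈ τ_X ✓.
Found U = {45} with f^{-1}(U) = {p36, p37} not in τ_X. Therefore f is NOT continuous.


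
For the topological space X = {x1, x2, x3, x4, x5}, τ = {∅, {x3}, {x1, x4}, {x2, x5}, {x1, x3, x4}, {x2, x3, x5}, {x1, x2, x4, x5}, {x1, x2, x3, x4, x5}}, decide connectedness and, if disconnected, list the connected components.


(X, τ) is disconnected; components = [{x3}, {x1, x4}, {x2, x5}].

Find clopen sets (U ∈ τ with X ∖ U ∈ τ):
  U = ∅, X ∖ U = {x1, x2, x3, x4, x5} — both open, so U is clopen.
  U = {x3}, X ∖ U = {x1, x2, x4, x5} — both open, so U is clopen.
  U = {x1, x4}, X ∖ U = {x2, x3, x5} — both open, so U is clopen.
  U = {x2, x5}, X ∖ U = {x1, x3, x4} — both open, so U is clopen.
  U = {x1, x3, x4}, X ∖ U = {x2, x5} — both open, so U is clopen.
  U = {x2, x3, x5}, X ∖ U = {x1, x4} — both open, so U is clopen.
  U = {x1, x2, x4, x5}, X ∖ U = {x3} — both open, so U is clopen.
  U = {x1, x2, x3, x4, x5}, X ∖ U = ∅ — both open, so U is clopen.
Nontrivial clopen(s) exist: e.g. {x1, x3, x4}. So (X, τ) is disconnected.
Compute connected components by grouping points that agree on all clopens:
  component: {x3}
  component: {x1, x4}
  component: {x2, x5}


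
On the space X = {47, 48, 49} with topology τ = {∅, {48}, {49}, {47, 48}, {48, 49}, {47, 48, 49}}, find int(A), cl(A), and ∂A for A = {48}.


int(A) = {48}, cl(A) = {47, 48}, ∂A = {47}.

Closed sets in (X, τ) are complements of opens:
  closed(X, τ) = {∅, {47}, {49}, {47, 48}, {47, 49}, {47, 48, 49}}.
int(A) = ⋃ {U ∈ τ : U ⊆ A}. Opens contained in A: ∅, {48}.
Taking the union of these: int(A) = {48}.
cl(A) = ⋂ {C closed : A ⊆ C}. Closed sets containing A: {47, 48}, {47, 48, 49}.
Intersecting these: cl(A) = {47, 48}.
∂A = cl(A) ∖ int(A) = {47, 48} ∖ {48} = {47}.


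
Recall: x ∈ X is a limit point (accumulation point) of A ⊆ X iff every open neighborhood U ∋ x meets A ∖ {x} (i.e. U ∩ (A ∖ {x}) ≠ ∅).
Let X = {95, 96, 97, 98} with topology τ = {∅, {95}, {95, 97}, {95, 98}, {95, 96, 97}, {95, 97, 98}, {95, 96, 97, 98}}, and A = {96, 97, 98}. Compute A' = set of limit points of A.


A' = {96}

For each x ∈ X, list the open sets U ∈ τ with x ∈ U, then check whether U ∩ (A ∖ {x}) ≠ ∅ for every such U.
  x = 95: open {95} ∋ x has {95} ∩ (A ∖ {95}) = ∅, so x is NOT a limit point.
  x = 96: opens ∋ x are {95, 96, 97}, {95, 96, 97, 98}; each meets A ∖ {96}, so x IS a limit point.
  x = 97: open {95, 97} ∋ x has {95, 97} ∩ (A ∖ {97}) = ∅, so x is NOT a limit point.
  x = 98: open {95, 98} ∋ x has {95, 98} ∩ (A ∖ {98}) = ∅, so x is NOT a limit point.
Collecting: A' = {96}.


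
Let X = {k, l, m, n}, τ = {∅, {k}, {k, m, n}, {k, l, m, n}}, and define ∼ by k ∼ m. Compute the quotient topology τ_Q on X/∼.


X/∼ = {[k=m], [l], [n]}; |τ_Q| = 3.

Equivalence classes: [k=m], [l], [n].
Quotient map π: X → X/∼ sends k ↦ [k=m], l ↦ [l], m ↦ [k=m], n ↦ [n].
For each subset V ⊆ X/∼, compute π^{-1}(V) ⊆ X and check whether π^{-1}(V) ∈ τ. V is open in τ_Q iff π^{-1}(V) ∈ τ.
  V = {}: π^{-1}(V) = ∅ ∈ τ ✓.
  V = {[k=m]}: π^{-1}(V) = {k, m} ∉ τ ✗.
  V = {[l]}: π^{-1}(V) = {l} ∉ τ ✗.
  V = {[k=m], [l]}: π^{-1}(V) = {k, l, m} ∉ τ ✗.
  V = {[n]}: π^{-1}(V) = {n} ∉ τ ✗.
  V = {[k=m], [n]}: π^{-1}(V) = {k, m, n} ∈ τ ✓.
  V = {[l], [n]}: π^{-1}(V) = {l, n} ∉ τ ✗.
  V = {[k=m], [l], [n]}: π^{-1}(V) = {k, l, m, n} ∈ τ ✓.
Open sets in the quotient: τ_Q = {{}, {[k=m], [n]}, {[k=m], [l], [n]}} (3 elements).


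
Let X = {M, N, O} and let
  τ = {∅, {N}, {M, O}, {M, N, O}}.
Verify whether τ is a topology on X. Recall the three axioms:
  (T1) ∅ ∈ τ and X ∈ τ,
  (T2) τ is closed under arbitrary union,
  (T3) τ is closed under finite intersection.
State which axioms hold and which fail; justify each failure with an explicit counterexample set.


τ IS a topology on X.

Axiom (T1): ∅ ∈ τ? Yes; X ∈ τ? Yes.
Axiom (T2/T3): check pairwise unions and intersections of members of τ.
All pairwise intersections and unions checked — each lies in τ. Therefore τ satisfies (T1), (T2), (T3): it IS a topology on X.


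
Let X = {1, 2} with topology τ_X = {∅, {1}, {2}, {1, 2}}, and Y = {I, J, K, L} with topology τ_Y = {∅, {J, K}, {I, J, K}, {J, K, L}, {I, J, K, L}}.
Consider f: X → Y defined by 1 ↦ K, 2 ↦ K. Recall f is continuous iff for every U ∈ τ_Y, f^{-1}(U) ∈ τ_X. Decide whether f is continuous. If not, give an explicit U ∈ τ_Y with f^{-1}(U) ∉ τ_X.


f IS continuous.

Compute f^{-1}(U) for each U ∈ τ_Y:
  U = ∅: f^{-1}(U) = ∅ ∈ τ_X ✓.
  U = {J, K}: f^{-1}(U) = {1, 2} ∈ τ_X ✓.
  U = {I, J, K}: f^{-1}(U) = {1, 2} ∈ τ_X ✓.
  U = {J, K, L}: f^{-1}(U) = {1, 2} ∈ τ_X ✓.
  U = {I, J, K, L}: f^{-1}(U) = {1, 2} ∈ τ_X ✓.
Every preimage lies in τ_X, so f IS continuous.


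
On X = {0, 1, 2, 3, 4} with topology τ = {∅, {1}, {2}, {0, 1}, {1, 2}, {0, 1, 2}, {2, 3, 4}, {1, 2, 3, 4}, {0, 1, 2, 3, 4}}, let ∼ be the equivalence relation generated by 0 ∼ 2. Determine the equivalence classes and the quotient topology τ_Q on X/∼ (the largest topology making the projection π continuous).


X/∼ = {[0=2], [1], [3], [4]}; |τ_Q| = 4.

Equivalence classes: [0=2], [1], [3], [4].
Quotient map π: X → X/∼ sends 0 ↦ [0=2], 1 ↦ [1], 2 ↦ [0=2], 3 ↦ [3], 4 ↦ [4].
For each subset V ⊆ X/∼, compute π^{-1}(V) ⊆ X and check whether π^{-1}(V) ∈ τ. V is open in τ_Q iff π^{-1}(V) ∈ τ.
  V = {}: π^{-1}(V) = ∅ ∈ τ ✓.
  V = {[0=2]}: π^{-1}(V) = {0, 2} ∉ τ ✗.
  V = {[1]}: π^{-1}(V) = {1} ∈ τ ✓.
  V = {[0=2], [1]}: π^{-1}(V) = {0, 1, 2} ∈ τ ✓.
  V = {[3]}: π^{-1}(V) = {3} ∉ τ ✗.
  V = {[0=2], [3]}: π^{-1}(V) = {0, 2, 3} ∉ τ ✗.
  V = {[1], [3]}: π^{-1}(V) = {1, 3} ∉ τ ✗.
  V = {[0=2], [1], [3]}: π^{-1}(V) = {0, 1, 2, 3} ∉ τ ✗.
  V = {[4]}: π^{-1}(V) = {4} ∉ τ ✗.
  V = {[0=2], [4]}: π^{-1}(V) = {0, 2, 4} ∉ τ ✗.
  V = {[1], [4]}: π^{-1}(V) = {1, 4} ∉ τ ✗.
  V = {[0=2], [1], [4]}: π^{-1}(V) = {0, 1, 2, 4} ∉ τ ✗.
  V = {[3], [4]}: π^{-1}(V) = {3, 4} ∉ τ ✗.
  V = {[0=2], [3], [4]}: π^{-1}(V) = {0, 2, 3, 4} ∉ τ ✗.
  V = {[1], [3], [4]}: π^{-1}(V) = {1, 3, 4} ∉ τ ✗.
  V = {[0=2], [1], [3], [4]}: π^{-1}(V) = {0, 1, 2, 3, 4} ∈ τ ✓.
Open sets in the quotient: τ_Q = {{}, {[1]}, {[0=2], [1]}, {[0=2], [1], [3], [4]}} (4 elements).
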